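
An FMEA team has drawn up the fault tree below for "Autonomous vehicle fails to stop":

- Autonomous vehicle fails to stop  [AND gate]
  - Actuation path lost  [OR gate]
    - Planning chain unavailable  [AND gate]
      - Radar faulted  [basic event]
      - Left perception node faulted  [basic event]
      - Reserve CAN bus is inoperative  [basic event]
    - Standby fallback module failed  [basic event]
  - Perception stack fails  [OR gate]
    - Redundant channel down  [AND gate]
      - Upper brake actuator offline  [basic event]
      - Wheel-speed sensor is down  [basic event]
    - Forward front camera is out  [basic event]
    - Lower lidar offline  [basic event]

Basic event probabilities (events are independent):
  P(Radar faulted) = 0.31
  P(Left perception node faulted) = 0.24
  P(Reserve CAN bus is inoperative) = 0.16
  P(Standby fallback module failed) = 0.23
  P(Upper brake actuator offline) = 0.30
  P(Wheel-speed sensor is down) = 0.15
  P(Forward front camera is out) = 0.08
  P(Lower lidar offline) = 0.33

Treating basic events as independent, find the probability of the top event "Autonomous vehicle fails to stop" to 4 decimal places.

P(Planning chain unavailable) [AND] = 0.31 × 0.24 × 0.16 = 0.011904
P(Actuation path lost) [OR] = 1 − (1−0.011904) × (1−0.23) = 0.239166
P(Redundant channel down) [AND] = 0.30 × 0.15 = 0.045000
P(Perception stack fails) [OR] = 1 − (1−0.045000) × (1−0.08) × (1−0.33) = 0.411338
P(Autonomous vehicle fails to stop) [AND] = 0.239166 × 0.411338 = 0.098378
Rounded to 4 decimal places: P(Autonomous vehicle fails to stop) ≈ 0.0984.

0.0984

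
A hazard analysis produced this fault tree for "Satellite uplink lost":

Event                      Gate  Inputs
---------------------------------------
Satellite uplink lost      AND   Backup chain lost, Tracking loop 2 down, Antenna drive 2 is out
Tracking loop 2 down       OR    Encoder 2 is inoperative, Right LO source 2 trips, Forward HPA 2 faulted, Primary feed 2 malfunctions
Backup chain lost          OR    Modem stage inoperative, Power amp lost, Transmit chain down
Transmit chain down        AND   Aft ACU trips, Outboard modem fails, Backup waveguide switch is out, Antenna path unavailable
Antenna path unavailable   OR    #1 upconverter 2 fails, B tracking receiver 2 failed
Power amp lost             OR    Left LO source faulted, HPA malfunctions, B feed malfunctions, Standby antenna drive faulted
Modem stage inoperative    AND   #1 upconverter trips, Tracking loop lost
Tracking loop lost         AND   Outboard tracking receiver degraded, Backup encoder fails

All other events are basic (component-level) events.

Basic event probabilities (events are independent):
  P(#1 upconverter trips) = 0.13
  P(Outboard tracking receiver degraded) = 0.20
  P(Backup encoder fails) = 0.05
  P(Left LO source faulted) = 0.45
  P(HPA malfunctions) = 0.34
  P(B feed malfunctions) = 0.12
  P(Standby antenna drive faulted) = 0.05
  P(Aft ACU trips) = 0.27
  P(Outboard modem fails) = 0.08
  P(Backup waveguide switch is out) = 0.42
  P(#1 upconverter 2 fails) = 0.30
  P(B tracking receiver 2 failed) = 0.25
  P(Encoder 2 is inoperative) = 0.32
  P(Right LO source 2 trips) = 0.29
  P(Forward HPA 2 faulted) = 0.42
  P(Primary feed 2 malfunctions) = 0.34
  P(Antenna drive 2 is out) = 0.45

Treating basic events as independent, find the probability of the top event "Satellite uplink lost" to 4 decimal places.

P(Tracking loop lost) [AND] = 0.20 × 0.05 = 0.010000
P(Modem stage inoperative) [AND] = 0.13 × 0.010000 = 0.001300
P(Power amp lost) [OR] = 1 − (1−0.45) × (1−0.34) × (1−0.12) × (1−0.05) = 0.696532
P(Antenna path unavailable) [OR] = 1 − (1−0.30) × (1−0.25) = 0.475000
P(Transmit chain down) [AND] = 0.27 × 0.08 × 0.42 × 0.475000 = 0.004309
P(Backup chain lost) [OR] = 1 − (1−0.001300) × (1−0.696532) × (1−0.004309) = 0.698232
P(Tracking loop 2 down) [OR] = 1 − (1−0.32) × (1−0.29) × (1−0.42) × (1−0.34) = 0.815184
P(Satellite uplink lost) [AND] = 0.698232 × 0.815184 × 0.45 = 0.256134
Rounded to 4 decimal places: P(Satellite uplink lost) ≈ 0.2561.

0.2561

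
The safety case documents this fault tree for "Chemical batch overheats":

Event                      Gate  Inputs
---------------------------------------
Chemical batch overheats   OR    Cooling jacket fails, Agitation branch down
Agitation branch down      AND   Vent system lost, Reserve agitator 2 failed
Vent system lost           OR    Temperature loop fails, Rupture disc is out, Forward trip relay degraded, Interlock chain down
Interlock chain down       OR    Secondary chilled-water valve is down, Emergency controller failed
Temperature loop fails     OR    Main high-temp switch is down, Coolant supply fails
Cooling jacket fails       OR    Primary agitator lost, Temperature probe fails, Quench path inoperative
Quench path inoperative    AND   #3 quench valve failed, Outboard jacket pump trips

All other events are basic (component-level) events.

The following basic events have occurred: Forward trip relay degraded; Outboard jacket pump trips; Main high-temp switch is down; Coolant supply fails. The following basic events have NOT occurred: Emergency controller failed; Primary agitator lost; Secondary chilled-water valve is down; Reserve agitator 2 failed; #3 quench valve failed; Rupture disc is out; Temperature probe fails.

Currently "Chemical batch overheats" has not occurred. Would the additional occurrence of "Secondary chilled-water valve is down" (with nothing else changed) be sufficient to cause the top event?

No

Counterfactual: set "Secondary chilled-water valve is down" to occurred.
Quench path inoperative [AND]: #3 quench valve failed=not, Outboard jacket pump trips=occurs → not all inputs occur → does not occur.
Cooling jacket fails [OR]: Primary agitator lost=not, Temperature probe fails=not, Quench path inoperative=not → no input occurs → does not occur.
Temperature loop fails [OR]: Main high-temp switch is down=occurs, Coolant supply fails=occurs → at least one input occurs → occurs.
Interlock chain down [OR]: Secondary chilled-water valve is down=occurs, Emergency controller failed=not → at least one input occurs → occurs.
Vent system lost [OR]: Temperature loop fails=occurs, Rupture disc is out=not, Forward trip relay degraded=occurs, Interlock chain down=occurs → at least one input occurs → occurs.
Agitation branch down [AND]: Vent system lost=occurs, Reserve agitator 2 failed=not → not all inputs occur → does not occur.
Chemical batch overheats [OR]: Cooling jacket fails=not, Agitation branch down=not → no input occurs → does not occur.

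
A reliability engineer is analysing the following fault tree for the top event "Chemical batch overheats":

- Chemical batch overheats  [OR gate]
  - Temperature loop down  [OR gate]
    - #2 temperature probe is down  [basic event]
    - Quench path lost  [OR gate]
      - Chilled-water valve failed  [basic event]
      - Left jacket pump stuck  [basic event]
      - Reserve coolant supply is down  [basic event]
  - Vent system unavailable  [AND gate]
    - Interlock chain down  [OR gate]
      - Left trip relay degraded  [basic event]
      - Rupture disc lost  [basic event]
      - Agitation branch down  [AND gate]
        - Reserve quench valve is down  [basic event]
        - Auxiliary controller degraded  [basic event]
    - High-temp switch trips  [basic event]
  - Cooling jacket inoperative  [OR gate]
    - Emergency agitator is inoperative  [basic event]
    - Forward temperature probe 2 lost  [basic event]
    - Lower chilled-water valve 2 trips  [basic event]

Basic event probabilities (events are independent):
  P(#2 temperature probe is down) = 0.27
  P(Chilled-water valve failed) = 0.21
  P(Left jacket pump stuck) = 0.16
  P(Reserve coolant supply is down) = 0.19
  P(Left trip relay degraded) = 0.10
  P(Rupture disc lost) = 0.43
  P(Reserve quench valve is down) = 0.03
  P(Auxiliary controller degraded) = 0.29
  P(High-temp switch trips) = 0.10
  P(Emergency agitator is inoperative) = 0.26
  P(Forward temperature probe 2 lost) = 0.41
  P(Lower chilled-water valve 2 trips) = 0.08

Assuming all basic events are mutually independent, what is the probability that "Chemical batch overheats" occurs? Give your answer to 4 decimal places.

0.8501

P(Quench path lost) [OR] = 1 − (1−0.21) × (1−0.16) × (1−0.19) = 0.462484
P(Temperature loop down) [OR] = 1 − (1−0.27) × (1−0.462484) = 0.607613
P(Agitation branch down) [AND] = 0.03 × 0.29 = 0.008700
P(Interlock chain down) [OR] = 1 − (1−0.10) × (1−0.43) × (1−0.008700) = 0.491463
P(Vent system unavailable) [AND] = 0.491463 × 0.10 = 0.049146
P(Cooling jacket inoperative) [OR] = 1 − (1−0.26) × (1−0.41) × (1−0.08) = 0.598328
P(Chemical batch overheats) [OR] = 1 − (1−0.607613) × (1−0.049146) × (1−0.598328) = 0.850135
Rounded to 4 decimal places: P(Chemical batch overheats) ≈ 0.8501.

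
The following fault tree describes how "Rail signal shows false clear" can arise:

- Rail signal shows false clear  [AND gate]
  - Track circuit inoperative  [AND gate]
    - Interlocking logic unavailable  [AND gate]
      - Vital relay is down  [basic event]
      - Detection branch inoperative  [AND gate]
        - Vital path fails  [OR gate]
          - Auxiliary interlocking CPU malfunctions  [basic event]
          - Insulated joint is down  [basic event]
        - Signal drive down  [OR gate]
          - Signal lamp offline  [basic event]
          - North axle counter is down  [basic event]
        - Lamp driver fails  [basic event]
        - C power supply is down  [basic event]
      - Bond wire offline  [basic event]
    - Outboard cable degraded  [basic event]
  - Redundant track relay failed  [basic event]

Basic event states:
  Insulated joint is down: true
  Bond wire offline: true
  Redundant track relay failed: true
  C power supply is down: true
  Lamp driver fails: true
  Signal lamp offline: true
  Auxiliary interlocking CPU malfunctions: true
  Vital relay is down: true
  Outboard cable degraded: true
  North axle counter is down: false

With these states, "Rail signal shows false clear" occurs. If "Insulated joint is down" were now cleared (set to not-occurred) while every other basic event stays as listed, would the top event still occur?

Counterfactual: set "Insulated joint is down" to not occurred.
Vital path fails [OR]: Auxiliary interlocking CPU malfunctions=occurs, Insulated joint is down=not → at least one input occurs → occurs.
Signal drive down [OR]: Signal lamp offline=occurs, North axle counter is down=not → at least one input occurs → occurs.
Detection branch inoperative [AND]: Vital path fails=occurs, Signal drive down=occurs, Lamp driver fails=occurs, C power supply is down=occurs → all inputs occur → occurs.
Interlocking logic unavailable [AND]: Vital relay is down=occurs, Detection branch inoperative=occurs, Bond wire offline=occurs → all inputs occur → occurs.
Track circuit inoperative [AND]: Interlocking logic unavailable=occurs, Outboard cable degraded=occurs → all inputs occur → occurs.
Rail signal shows false clear [AND]: Track circuit inoperative=occurs, Redundant track relay failed=occurs → all inputs occur → occurs.

Yes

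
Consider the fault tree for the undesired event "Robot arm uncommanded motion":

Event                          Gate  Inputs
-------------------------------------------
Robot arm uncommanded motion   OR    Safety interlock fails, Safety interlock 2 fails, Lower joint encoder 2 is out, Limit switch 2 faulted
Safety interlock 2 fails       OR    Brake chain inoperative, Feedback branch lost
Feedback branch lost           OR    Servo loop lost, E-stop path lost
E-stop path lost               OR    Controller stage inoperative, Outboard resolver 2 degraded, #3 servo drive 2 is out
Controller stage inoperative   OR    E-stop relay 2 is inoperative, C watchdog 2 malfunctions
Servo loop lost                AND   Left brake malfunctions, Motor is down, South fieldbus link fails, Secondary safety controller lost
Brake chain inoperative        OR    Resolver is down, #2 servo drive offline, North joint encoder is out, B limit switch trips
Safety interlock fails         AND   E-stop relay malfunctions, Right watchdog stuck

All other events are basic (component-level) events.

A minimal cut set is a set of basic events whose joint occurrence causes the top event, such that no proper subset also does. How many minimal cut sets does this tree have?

Safety interlock fails [AND]: one cut set from each child combined → 1 × 1 = 1 cut set(s).
Brake chain inoperative [OR]: union of children's cut sets → 4 cut set(s).
Servo loop lost [AND]: one cut set from each child combined → 1 × 1 × 1 × 1 = 1 cut set(s).
Controller stage inoperative [OR]: union of children's cut sets → 2 cut set(s).
E-stop path lost [OR]: union of children's cut sets → 4 cut set(s).
Feedback branch lost [OR]: union of children's cut sets → 5 cut set(s).
Safety interlock 2 fails [OR]: union of children's cut sets → 9 cut set(s).
Robot arm uncommanded motion [OR]: union of children's cut sets → 12 cut set(s).

12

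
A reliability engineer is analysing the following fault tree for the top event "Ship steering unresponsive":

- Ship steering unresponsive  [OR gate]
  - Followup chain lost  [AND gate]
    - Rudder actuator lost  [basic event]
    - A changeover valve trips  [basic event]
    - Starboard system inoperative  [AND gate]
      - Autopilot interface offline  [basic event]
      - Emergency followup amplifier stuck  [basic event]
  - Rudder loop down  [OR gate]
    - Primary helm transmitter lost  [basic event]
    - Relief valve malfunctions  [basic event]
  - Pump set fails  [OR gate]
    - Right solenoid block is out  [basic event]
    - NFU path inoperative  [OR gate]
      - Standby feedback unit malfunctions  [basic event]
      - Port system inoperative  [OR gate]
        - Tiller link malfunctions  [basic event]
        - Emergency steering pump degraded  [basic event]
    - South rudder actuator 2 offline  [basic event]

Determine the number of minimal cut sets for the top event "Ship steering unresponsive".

8

Starboard system inoperative [AND]: one cut set from each child combined → 1 × 1 = 1 cut set(s).
Followup chain lost [AND]: one cut set from each child combined → 1 × 1 × 1 = 1 cut set(s).
Rudder loop down [OR]: union of children's cut sets → 2 cut set(s).
Port system inoperative [OR]: union of children's cut sets → 2 cut set(s).
NFU path inoperative [OR]: union of children's cut sets → 3 cut set(s).
Pump set fails [OR]: union of children's cut sets → 5 cut set(s).
Ship steering unresponsive [OR]: union of children's cut sets → 8 cut set(s).
Minimal cut sets: {A changeover valve trips, Autopilot interface offline, Emergency followup amplifier stuck, Rudder actuator lost}; {Primary helm transmitter lost}; {Relief valve malfunctions}; {Right solenoid block is out}; {Standby feedback unit malfunctions}; {Tiller link malfunctions}; {Emergency steering pump degraded}; {South rudder actuator 2 offline}.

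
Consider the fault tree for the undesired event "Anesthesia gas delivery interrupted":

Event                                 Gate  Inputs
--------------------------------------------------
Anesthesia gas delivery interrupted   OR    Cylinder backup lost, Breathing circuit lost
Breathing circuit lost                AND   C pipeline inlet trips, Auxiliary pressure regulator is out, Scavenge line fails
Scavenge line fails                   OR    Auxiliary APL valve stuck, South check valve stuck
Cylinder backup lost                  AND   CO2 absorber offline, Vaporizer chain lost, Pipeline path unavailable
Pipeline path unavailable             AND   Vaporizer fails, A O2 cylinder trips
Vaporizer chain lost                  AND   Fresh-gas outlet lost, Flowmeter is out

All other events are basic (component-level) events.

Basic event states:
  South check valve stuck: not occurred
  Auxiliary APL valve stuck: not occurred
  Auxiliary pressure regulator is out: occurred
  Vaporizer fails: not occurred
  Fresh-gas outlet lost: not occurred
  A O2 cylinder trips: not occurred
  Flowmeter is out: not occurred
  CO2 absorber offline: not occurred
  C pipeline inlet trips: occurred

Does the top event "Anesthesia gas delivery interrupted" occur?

Vaporizer chain lost [AND]: Fresh-gas outlet lost=not, Flowmeter is out=not → not all inputs occur → does not occur.
Pipeline path unavailable [AND]: Vaporizer fails=not, A O2 cylinder trips=not → not all inputs occur → does not occur.
Cylinder backup lost [AND]: CO2 absorber offline=not, Vaporizer chain lost=not, Pipeline path unavailable=not → not all inputs occur → does not occur.
Scavenge line fails [OR]: Auxiliary APL valve stuck=not, South check valve stuck=not → no input occurs → does not occur.
Breathing circuit lost [AND]: C pipeline inlet trips=occurs, Auxiliary pressure regulator is out=occurs, Scavenge line fails=not → not all inputs occur → does not occur.
Anesthesia gas delivery interrupted [OR]: Cylinder backup lost=not, Breathing circuit lost=not → no input occurs → does not occur.

No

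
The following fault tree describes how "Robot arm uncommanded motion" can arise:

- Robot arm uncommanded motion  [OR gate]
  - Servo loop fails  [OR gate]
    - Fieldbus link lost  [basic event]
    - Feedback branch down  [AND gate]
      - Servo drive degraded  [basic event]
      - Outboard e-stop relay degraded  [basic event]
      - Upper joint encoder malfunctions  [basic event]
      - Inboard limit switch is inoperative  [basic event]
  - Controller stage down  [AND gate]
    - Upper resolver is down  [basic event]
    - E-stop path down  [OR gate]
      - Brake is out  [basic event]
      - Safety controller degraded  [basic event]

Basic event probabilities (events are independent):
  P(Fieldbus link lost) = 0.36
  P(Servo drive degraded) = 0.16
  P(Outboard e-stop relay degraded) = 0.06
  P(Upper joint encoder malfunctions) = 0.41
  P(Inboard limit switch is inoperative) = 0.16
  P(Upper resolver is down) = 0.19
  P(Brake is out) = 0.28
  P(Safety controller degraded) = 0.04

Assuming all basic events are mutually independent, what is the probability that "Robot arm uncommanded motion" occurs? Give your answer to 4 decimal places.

0.3979

P(Feedback branch down) [AND] = 0.16 × 0.06 × 0.41 × 0.16 = 0.000630
P(Servo loop fails) [OR] = 1 − (1−0.36) × (1−0.000630) = 0.360403
P(E-stop path down) [OR] = 1 − (1−0.28) × (1−0.04) = 0.308800
P(Controller stage down) [AND] = 0.19 × 0.308800 = 0.058672
P(Robot arm uncommanded motion) [OR] = 1 − (1−0.360403) × (1−0.058672) = 0.397929
Rounded to 4 decimal places: P(Robot arm uncommanded motion) ≈ 0.3979.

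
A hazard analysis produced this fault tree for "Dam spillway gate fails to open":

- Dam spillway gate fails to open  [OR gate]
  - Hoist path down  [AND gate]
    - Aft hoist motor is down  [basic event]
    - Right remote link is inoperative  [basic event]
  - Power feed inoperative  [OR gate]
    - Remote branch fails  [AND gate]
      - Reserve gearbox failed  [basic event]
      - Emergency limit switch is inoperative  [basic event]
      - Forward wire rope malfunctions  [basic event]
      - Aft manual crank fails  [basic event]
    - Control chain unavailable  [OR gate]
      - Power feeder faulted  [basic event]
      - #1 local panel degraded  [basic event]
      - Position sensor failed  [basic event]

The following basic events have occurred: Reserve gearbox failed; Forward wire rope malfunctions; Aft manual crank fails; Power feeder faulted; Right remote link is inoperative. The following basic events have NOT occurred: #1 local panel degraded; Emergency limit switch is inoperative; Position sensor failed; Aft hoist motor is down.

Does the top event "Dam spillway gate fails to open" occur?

Hoist path down [AND]: Aft hoist motor is down=not, Right remote link is inoperative=occurs → not all inputs occur → does not occur.
Remote branch fails [AND]: Reserve gearbox failed=occurs, Emergency limit switch is inoperative=not, Forward wire rope malfunctions=occurs, Aft manual crank fails=occurs → not all inputs occur → does not occur.
Control chain unavailable [OR]: Power feeder faulted=occurs, #1 local panel degraded=not, Position sensor failed=not → at least one input occurs → occurs.
Power feed inoperative [OR]: Remote branch fails=not, Control chain unavailable=occurs → at least one input occurs → occurs.
Dam spillway gate fails to open [OR]: Hoist path down=not, Power feed inoperative=occurs → at least one input occurs → occurs.

Yes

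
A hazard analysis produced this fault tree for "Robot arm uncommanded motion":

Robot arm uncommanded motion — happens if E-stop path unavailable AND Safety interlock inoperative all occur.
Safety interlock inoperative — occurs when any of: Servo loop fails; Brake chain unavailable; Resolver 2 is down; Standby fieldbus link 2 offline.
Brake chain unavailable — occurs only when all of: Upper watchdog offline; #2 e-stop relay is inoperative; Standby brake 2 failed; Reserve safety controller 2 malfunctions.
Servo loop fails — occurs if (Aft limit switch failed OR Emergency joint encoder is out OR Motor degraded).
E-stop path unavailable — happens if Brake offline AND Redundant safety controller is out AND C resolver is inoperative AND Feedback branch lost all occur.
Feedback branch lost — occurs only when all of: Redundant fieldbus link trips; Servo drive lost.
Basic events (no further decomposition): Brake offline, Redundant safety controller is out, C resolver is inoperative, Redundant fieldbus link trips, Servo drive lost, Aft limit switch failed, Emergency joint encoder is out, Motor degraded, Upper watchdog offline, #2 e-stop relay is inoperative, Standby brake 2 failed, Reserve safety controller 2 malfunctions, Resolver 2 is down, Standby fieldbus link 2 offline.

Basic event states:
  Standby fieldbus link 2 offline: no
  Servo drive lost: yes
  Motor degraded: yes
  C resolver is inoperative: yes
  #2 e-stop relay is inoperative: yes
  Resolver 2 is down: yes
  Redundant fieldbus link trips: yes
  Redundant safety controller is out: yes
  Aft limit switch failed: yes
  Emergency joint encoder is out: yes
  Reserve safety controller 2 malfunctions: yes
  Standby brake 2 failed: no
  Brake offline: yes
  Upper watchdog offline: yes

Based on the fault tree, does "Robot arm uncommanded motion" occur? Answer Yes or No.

Feedback branch lost [AND]: Redundant fieldbus link trips=occurs, Servo drive lost=occurs → all inputs occur → occurs.
E-stop path unavailable [AND]: Brake offline=occurs, Redundant safety controller is out=occurs, C resolver is inoperative=occurs, Feedback branch lost=occurs → all inputs occur → occurs.
Servo loop fails [OR]: Aft limit switch failed=occurs, Emergency joint encoder is out=occurs, Motor degraded=occurs → at least one input occurs → occurs.
Brake chain unavailable [AND]: Upper watchdog offline=occurs, #2 e-stop relay is inoperative=occurs, Standby brake 2 failed=not, Reserve safety controller 2 malfunctions=occurs → not all inputs occur → does not occur.
Safety interlock inoperative [OR]: Servo loop fails=occurs, Brake chain unavailable=not, Resolver 2 is down=occurs, Standby fieldbus link 2 offline=not → at least one input occurs → occurs.
Robot arm uncommanded motion [AND]: E-stop path unavailable=occurs, Safety interlock inoperative=occurs → all inputs occur → occurs.

Yes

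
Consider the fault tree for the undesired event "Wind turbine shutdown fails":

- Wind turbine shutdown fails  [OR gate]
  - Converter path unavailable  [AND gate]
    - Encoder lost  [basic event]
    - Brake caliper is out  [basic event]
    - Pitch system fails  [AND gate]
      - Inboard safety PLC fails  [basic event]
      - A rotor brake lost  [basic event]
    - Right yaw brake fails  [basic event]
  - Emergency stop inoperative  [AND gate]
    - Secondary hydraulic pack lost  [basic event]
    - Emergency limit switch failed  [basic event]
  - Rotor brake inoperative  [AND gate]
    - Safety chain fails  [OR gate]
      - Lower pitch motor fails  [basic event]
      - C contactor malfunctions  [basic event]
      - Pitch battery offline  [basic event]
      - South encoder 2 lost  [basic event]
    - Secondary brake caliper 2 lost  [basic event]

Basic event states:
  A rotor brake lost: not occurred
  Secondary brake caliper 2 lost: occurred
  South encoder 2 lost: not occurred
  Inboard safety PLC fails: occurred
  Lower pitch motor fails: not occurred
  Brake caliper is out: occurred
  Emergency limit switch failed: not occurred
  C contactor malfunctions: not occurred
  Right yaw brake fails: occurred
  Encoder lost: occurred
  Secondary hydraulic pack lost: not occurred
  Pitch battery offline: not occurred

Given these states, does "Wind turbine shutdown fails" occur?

Pitch system fails [AND]: Inboard safety PLC fails=occurs, A rotor brake lost=not → not all inputs occur → does not occur.
Converter path unavailable [AND]: Encoder lost=occurs, Brake caliper is out=occurs, Pitch system fails=not, Right yaw brake fails=occurs → not all inputs occur → does not occur.
Emergency stop inoperative [AND]: Secondary hydraulic pack lost=not, Emergency limit switch failed=not → not all inputs occur → does not occur.
Safety chain fails [OR]: Lower pitch motor fails=not, C contactor malfunctions=not, Pitch battery offline=not, South encoder 2 lost=not → no input occurs → does not occur.
Rotor brake inoperative [AND]: Safety chain fails=not, Secondary brake caliper 2 lost=occurs → not all inputs occur → does not occur.
Wind turbine shutdown fails [OR]: Converter path unavailable=not, Emergency stop inoperative=not, Rotor brake inoperative=not → no input occurs → does not occur.

No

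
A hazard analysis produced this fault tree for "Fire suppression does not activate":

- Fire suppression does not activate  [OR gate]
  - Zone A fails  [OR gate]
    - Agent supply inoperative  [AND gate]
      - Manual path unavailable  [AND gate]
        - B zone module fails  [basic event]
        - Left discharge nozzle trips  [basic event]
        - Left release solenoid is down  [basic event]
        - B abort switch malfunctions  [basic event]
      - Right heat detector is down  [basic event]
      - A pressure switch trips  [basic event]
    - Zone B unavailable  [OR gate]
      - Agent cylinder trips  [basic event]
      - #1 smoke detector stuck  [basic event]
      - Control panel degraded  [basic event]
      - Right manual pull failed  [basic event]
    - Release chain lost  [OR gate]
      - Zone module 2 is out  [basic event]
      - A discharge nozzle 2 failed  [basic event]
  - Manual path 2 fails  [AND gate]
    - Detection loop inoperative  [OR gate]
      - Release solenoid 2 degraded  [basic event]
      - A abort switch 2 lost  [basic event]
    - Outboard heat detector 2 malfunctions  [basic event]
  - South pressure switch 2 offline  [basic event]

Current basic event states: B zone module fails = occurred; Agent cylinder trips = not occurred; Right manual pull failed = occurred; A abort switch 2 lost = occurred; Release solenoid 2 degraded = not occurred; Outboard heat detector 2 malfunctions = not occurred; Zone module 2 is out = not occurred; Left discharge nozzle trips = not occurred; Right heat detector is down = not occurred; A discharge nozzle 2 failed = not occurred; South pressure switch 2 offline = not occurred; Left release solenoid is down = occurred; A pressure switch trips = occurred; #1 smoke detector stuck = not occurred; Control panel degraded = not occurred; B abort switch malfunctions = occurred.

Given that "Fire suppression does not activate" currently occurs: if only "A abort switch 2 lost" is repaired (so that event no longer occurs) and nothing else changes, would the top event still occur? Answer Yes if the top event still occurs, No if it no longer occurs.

Yes

Counterfactual: set "A abort switch 2 lost" to not occurred.
Manual path unavailable [AND]: B zone module fails=occurs, Left discharge nozzle trips=not, Left release solenoid is down=occurs, B abort switch malfunctions=occurs → not all inputs occur → does not occur.
Agent supply inoperative [AND]: Manual path unavailable=not, Right heat detector is down=not, A pressure switch trips=occurs → not all inputs occur → does not occur.
Zone B unavailable [OR]: Agent cylinder trips=not, #1 smoke detector stuck=not, Control panel degraded=not, Right manual pull failed=occurs → at least one input occurs → occurs.
Release chain lost [OR]: Zone module 2 is out=not, A discharge nozzle 2 failed=not → no input occurs → does not occur.
Zone A fails [OR]: Agent supply inoperative=not, Zone B unavailable=occurs, Release chain lost=not → at least one input occurs → occurs.
Detection loop inoperative [OR]: Release solenoid 2 degraded=not, A abort switch 2 lost=not → no input occurs → does not occur.
Manual path 2 fails [AND]: Detection loop inoperative=not, Outboard heat detector 2 malfunctions=not → not all inputs occur → does not occur.
Fire suppression does not activate [OR]: Zone A fails=occurs, Manual path 2 fails=not, South pressure switch 2 offline=not → at least one input occurs → occurs.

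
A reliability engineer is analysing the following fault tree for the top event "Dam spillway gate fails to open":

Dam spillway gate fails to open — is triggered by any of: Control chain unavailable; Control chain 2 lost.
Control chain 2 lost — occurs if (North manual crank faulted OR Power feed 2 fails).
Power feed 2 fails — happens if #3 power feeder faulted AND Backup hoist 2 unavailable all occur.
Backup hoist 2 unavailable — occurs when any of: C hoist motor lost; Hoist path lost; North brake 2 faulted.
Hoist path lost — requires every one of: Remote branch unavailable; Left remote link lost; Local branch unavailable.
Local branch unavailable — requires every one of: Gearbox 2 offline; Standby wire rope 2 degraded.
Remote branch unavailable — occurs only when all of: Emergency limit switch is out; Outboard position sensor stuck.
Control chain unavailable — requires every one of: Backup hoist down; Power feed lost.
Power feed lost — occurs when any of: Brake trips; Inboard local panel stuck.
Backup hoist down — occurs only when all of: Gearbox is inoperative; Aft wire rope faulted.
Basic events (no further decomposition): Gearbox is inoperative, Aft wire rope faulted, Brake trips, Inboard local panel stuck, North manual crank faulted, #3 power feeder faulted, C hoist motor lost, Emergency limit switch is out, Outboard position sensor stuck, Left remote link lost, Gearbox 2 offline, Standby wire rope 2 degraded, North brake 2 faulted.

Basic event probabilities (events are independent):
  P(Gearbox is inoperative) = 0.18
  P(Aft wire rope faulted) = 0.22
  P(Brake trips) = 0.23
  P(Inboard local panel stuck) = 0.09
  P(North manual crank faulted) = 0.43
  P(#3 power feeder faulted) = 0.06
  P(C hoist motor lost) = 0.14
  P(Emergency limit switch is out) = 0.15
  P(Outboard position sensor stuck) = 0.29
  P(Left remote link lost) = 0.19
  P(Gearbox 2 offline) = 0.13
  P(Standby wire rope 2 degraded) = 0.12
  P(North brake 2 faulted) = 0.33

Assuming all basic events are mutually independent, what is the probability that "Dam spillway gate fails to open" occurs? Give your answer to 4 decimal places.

0.4511

P(Backup hoist down) [AND] = 0.18 × 0.22 = 0.039600
P(Power feed lost) [OR] = 1 − (1−0.23) × (1−0.09) = 0.299300
P(Control chain unavailable) [AND] = 0.039600 × 0.299300 = 0.011852
P(Remote branch unavailable) [AND] = 0.15 × 0.29 = 0.043500
P(Local branch unavailable) [AND] = 0.13 × 0.12 = 0.015600
P(Hoist path lost) [AND] = 0.043500 × 0.19 × 0.015600 = 0.000129
P(Backup hoist 2 unavailable) [OR] = 1 − (1−0.14) × (1−0.000129) × (1−0.33) = 0.423874
P(Power feed 2 fails) [AND] = 0.06 × 0.423874 = 0.025432
P(Control chain 2 lost) [OR] = 1 − (1−0.43) × (1−0.025432) = 0.444496
P(Dam spillway gate fails to open) [OR] = 1 − (1−0.011852) × (1−0.444496) = 0.451080
Rounded to 4 decimal places: P(Dam spillway gate fails to open) ≈ 0.4511.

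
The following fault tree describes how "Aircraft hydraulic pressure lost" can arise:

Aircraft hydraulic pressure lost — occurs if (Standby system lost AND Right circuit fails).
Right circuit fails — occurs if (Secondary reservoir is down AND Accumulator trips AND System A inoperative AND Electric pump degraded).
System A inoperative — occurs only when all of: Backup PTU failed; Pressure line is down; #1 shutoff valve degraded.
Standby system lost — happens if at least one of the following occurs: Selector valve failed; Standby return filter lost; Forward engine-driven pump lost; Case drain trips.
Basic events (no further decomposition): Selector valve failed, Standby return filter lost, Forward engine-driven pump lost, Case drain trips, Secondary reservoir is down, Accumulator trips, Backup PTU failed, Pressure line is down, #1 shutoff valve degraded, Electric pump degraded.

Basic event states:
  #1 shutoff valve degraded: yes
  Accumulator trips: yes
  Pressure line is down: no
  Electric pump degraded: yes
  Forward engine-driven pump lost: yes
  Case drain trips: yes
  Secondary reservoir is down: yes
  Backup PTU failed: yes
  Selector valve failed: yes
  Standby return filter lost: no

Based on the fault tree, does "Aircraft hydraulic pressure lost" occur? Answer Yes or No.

Standby system lost [OR]: Selector valve failed=occurs, Standby return filter lost=not, Forward engine-driven pump lost=occurs, Case drain trips=occurs → at least one input occurs → occurs.
System A inoperative [AND]: Backup PTU failed=occurs, Pressure line is down=not, #1 shutoff valve degraded=occurs → not all inputs occur → does not occur.
Right circuit fails [AND]: Secondary reservoir is down=occurs, Accumulator trips=occurs, System A inoperative=not, Electric pump degraded=occurs → not all inputs occur → does not occur.
Aircraft hydraulic pressure lost [AND]: Standby system lost=occurs, Right circuit fails=not → not all inputs occur → does not occur.

No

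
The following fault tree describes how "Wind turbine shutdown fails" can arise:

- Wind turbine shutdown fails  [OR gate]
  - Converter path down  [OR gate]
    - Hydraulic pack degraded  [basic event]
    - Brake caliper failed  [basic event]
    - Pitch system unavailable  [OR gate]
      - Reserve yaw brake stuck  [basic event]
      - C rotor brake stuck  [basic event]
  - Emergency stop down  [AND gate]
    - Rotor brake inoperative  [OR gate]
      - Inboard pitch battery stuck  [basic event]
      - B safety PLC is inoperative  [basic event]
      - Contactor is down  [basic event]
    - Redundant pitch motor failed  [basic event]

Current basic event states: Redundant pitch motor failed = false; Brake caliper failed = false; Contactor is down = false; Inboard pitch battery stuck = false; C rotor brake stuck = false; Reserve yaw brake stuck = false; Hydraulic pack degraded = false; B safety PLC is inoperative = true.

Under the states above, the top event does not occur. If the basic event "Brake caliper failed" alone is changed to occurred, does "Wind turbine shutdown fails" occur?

Yes

Counterfactual: set "Brake caliper failed" to occurred.
Pitch system unavailable [OR]: Reserve yaw brake stuck=not, C rotor brake stuck=not → no input occurs → does not occur.
Converter path down [OR]: Hydraulic pack degraded=not, Brake caliper failed=occurs, Pitch system unavailable=not → at least one input occurs → occurs.
Rotor brake inoperative [OR]: Inboard pitch battery stuck=not, B safety PLC is inoperative=occurs, Contactor is down=not → at least one input occurs → occurs.
Emergency stop down [AND]: Rotor brake inoperative=occurs, Redundant pitch motor failed=not → not all inputs occur → does not occur.
Wind turbine shutdown fails [OR]: Converter path down=occurs, Emergency stop down=not → at least one input occurs → occurs.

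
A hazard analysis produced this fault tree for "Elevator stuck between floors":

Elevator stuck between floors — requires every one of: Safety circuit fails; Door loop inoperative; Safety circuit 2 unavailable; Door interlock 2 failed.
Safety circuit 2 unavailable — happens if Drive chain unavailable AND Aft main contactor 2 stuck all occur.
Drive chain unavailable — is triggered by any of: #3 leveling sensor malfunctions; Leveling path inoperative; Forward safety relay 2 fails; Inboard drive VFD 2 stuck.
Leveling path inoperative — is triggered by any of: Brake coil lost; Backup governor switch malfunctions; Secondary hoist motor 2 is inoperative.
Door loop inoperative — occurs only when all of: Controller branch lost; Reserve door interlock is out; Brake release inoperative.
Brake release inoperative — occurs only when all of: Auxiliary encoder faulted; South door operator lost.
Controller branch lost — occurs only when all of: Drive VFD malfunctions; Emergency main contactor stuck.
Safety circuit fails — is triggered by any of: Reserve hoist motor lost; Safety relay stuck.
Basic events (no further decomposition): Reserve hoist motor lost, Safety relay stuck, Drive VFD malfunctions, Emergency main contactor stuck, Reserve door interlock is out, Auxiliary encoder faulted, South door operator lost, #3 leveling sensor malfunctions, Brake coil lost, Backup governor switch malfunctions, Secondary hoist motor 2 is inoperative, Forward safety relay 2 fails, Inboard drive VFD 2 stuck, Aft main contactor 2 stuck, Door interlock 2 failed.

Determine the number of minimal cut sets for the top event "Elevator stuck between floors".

Safety circuit fails [OR]: union of children's cut sets → 2 cut set(s).
Controller branch lost [AND]: one cut set from each child combined → 1 × 1 = 1 cut set(s).
Brake release inoperative [AND]: one cut set from each child combined → 1 × 1 = 1 cut set(s).
Door loop inoperative [AND]: one cut set from each child combined → 1 × 1 × 1 = 1 cut set(s).
Leveling path inoperative [OR]: union of children's cut sets → 3 cut set(s).
Drive chain unavailable [OR]: union of children's cut sets → 6 cut set(s).
Safety circuit 2 unavailable [AND]: one cut set from each child combined → 6 × 1 = 6 cut set(s).
Elevator stuck between floors [AND]: one cut set from each child combined → 2 × 1 × 6 × 1 = 12 cut set(s).

12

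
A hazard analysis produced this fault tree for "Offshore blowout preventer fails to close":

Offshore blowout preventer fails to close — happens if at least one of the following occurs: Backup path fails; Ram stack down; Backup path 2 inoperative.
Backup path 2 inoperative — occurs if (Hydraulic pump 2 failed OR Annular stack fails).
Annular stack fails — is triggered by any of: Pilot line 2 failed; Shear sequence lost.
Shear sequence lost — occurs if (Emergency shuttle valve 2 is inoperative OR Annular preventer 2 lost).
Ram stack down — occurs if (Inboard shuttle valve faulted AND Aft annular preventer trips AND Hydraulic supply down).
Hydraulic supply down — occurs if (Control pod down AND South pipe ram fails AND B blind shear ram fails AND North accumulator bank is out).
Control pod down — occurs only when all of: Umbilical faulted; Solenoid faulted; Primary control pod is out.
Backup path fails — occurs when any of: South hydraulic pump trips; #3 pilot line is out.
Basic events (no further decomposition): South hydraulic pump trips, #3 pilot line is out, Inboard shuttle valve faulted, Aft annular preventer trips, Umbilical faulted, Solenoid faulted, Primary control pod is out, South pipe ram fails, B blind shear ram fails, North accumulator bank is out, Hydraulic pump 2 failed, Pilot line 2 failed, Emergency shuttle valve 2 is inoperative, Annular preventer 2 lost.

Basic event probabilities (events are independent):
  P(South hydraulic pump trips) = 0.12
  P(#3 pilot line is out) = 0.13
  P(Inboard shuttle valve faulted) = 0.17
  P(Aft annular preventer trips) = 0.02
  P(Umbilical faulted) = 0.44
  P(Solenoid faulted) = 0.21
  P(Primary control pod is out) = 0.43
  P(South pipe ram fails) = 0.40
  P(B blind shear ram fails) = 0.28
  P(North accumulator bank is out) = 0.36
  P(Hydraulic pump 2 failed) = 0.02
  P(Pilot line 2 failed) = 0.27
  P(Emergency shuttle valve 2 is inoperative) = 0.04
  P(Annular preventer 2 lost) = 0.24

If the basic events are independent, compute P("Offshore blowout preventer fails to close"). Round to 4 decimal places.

0.6004

P(Backup path fails) [OR] = 1 − (1−0.12) × (1−0.13) = 0.234400
P(Control pod down) [AND] = 0.44 × 0.21 × 0.43 = 0.039732
P(Hydraulic supply down) [AND] = 0.039732 × 0.40 × 0.28 × 0.36 = 0.001602
P(Ram stack down) [AND] = 0.17 × 0.02 × 0.001602 = 0.000005
P(Shear sequence lost) [OR] = 1 − (1−0.04) × (1−0.24) = 0.270400
P(Annular stack fails) [OR] = 1 − (1−0.27) × (1−0.270400) = 0.467392
P(Backup path 2 inoperative) [OR] = 1 − (1−0.02) × (1−0.467392) = 0.478044
P(Offshore blowout preventer fails to close) [OR] = 1 − (1−0.234400) × (1−0.000005) × (1−0.478044) = 0.600392
Rounded to 4 decimal places: P(Offshore blowout preventer fails to close) ≈ 0.6004.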